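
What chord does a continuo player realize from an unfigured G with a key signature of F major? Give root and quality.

G minor

An unfigured bass indicates a triad in root position.
In root position the bass is the root, so the root is G.
The chord tones are G, Bb, D, giving G minor.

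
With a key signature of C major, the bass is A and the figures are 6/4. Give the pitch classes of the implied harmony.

A, D, F

A fourth above A in this key is D.
A sixth above A in this key is F.
Together with the bass A, this spells D minor in second inversion.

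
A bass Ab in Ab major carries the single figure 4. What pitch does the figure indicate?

Db

Counting 3 letter steps above Ab lands on D; in Ab major, that letter is Db.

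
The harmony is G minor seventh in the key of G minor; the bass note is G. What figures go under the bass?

7

G is the root of G minor seventh, so the chord is in root position.
A seventh chord in root position is figured 7/5/3, conventionally abbreviated 7.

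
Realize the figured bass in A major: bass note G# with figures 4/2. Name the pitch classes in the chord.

The written figures 4/2 are shorthand for 6/4/2: the 6 is implied.
A second above G# in this key is A.
A fourth above G# in this key is C#.
A sixth above G# in this key is E.
Together with the bass G#, this spells A major seventh in third inversion.

G#, A, C#, E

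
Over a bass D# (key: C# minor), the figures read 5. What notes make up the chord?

D#, F#, A

The written figures 5 are shorthand for 5/3: the 3 is implied.
A third above D# in this key is F#.
A fifth above D# in this key is A.
Together with the bass D#, this spells D# diminished in root position.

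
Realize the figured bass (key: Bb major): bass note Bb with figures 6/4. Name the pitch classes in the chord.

Bb, Eb, G

A fourth above Bb in this key is Eb.
A sixth above Bb in this key is G.
Together with the bass Bb, this spells Eb major in second inversion.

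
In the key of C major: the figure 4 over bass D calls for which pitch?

Counting 3 letter steps above D lands on G; in C major, that letter is G.

G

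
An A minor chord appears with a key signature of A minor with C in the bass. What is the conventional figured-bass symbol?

C is the third of A minor, so the chord is in first inversion.
A triad in first inversion is figured 6/3, conventionally abbreviated 6.

6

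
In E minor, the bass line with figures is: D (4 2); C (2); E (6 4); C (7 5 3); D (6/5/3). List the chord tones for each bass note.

D, E, G, B | C, D, F#, A | E, A, C | C, E, G, B | D, F#, A, B

D (6/4/2): D, E, G, B.
C (6/4/2): C, D, F#, A.
E (6/4): E, A, C.
C (7/5/3): C, E, G, B.
D (6/5/3): D, F#, A, B.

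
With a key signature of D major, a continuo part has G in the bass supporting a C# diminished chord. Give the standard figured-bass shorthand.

6/4

G is the fifth of C# diminished, so the chord is in second inversion.
A triad in second inversion is figured 6/4, conventionally abbreviated 6/4.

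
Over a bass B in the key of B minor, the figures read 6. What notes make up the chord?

The written figures 6 are shorthand for 6/3: the 3 is implied.
A third above B in this key is D.
A sixth above B in this key is G.
Together with the bass B, this spells G major in first inversion.

B, D, G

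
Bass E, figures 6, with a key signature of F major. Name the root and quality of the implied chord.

C major

The figures 6 indicate a triad in first inversion.
In first inversion the root lies a sixth above the bass: a sixth above E in F major is C.
The chord tones are E, G, C, giving C major.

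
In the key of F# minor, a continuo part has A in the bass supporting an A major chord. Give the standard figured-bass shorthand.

no figures

A is the root of A major, so the chord is in root position.
A triad in root position is figured 5/3, conventionally abbreviated (no figures — root-position triad).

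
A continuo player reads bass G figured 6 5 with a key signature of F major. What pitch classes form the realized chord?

The written figures 6 5 are shorthand for 6/5/3: the 3 is implied.
A third above G in this key is Bb.
A fifth above G in this key is D.
A sixth above G in this key is E.
Together with the bass G, this spells E half-diminished seventh in first inversion.

G, Bb, D, E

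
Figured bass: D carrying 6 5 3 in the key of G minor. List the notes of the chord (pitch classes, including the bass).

D, F, A, Bb

A third above D in this key is F.
A fifth above D in this key is A.
A sixth above D in this key is Bb.
Together with the bass D, this spells Bb major seventh in first inversion.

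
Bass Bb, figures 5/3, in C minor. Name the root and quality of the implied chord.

The figures 5/3 indicate a triad in root position.
In root position the bass is the root, so the root is Bb.
The chord tones are Bb, D, F, giving Bb major.

Bb major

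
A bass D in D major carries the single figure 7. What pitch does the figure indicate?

Counting 6 letter steps above D lands on C; in D major, that letter is C#.

C#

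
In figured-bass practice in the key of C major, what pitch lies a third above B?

Counting 2 letter steps above B lands on D; in C major, that letter is D.

D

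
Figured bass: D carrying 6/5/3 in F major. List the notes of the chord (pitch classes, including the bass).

A third above D in this key is F.
A fifth above D in this key is A.
A sixth above D in this key is Bb.
Together with the bass D, this spells Bb major seventh in first inversion.

D, F, A, Bb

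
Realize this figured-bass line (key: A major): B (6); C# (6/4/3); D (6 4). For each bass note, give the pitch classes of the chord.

B, D, G# | C#, E, F#, A | D, G#, B

B (6/3): B, D, G#.
C# (6/4/3): C#, E, F#, A.
D (6/4): D, G#, B.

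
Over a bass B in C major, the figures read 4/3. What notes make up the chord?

B, D, E, G

The written figures 4/3 are shorthand for 6/4/3: the 6 is implied.
A third above B in this key is D.
A fourth above B in this key is E.
A sixth above B in this key is G.
Together with the bass B, this spells E minor seventh in second inversion.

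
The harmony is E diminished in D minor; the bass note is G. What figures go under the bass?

6

G is the third of E diminished, so the chord is in first inversion.
A triad in first inversion is figured 6/3, conventionally abbreviated 6.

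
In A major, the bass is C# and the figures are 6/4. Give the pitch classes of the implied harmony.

A fourth above C# in this key is F#.
A sixth above C# in this key is A.
Together with the bass C#, this spells F# minor in second inversion.

C#, F#, A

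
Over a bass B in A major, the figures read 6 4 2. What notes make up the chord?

B, C#, E, G#

A second above B in this key is C#.
A fourth above B in this key is E.
A sixth above B in this key is G#.
Together with the bass B, this spells C# minor seventh in third inversion.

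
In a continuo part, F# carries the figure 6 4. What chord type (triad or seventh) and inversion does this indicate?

triad, second inversion

Intervals of 6/4 above the bass form a triad; the bass is the fifth, so this is second inversion.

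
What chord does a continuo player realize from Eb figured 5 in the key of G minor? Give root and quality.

Eb major

The figures 5 indicate a triad in root position.
In root position the bass is the root, so the root is Eb.
The chord tones are Eb, G, Bb, giving Eb major.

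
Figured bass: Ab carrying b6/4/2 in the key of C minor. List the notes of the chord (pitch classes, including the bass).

Ab, Bb, D, Fb

A second above Ab in this key is Bb.
A fourth above Ab in this key is D.
A sixth above Ab in this key is F, lowered to Fb by the flat.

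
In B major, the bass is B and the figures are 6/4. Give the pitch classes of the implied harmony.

B, E, G#

A fourth above B in this key is E.
A sixth above B in this key is G#.
Together with the bass B, this spells E major in second inversion.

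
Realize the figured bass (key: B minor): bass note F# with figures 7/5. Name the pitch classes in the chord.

F#, A, C#, E

The written figures 7/5 are shorthand for 7/5/3: the 3 is implied.
A third above F# in this key is A.
A fifth above F# in this key is C#.
A seventh above F# in this key is E.
Together with the bass F#, this spells F# minor seventh in root position.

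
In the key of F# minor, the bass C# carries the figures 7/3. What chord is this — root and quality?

The figures 7/3 indicate a seventh chord in root position.
In root position the bass is the root, so the root is C#.
The chord tones are C#, E, G#, B, giving C# minor seventh.

C# minor seventh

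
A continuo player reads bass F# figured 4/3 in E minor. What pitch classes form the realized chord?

F#, A, B, D

The written figures 4/3 are shorthand for 6/4/3: the 6 is implied.
A third above F# in this key is A.
A fourth above F# in this key is B.
A sixth above F# in this key is D.
Together with the bass F#, this spells B minor seventh in second inversion.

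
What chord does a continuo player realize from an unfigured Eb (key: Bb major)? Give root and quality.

Eb major

An unfigured bass indicates a triad in root position.
In root position the bass is the root, so the root is Eb.
The chord tones are Eb, G, Bb, giving Eb major.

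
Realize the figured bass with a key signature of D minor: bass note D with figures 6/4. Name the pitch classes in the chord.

D, G, Bb

A fourth above D in this key is G.
A sixth above D in this key is Bb.
Together with the bass D, this spells G minor in second inversion.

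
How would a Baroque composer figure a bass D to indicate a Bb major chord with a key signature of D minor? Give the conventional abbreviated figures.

6

D is the third of Bb major, so the chord is in first inversion.
A triad in first inversion is figured 6/3, conventionally abbreviated 6.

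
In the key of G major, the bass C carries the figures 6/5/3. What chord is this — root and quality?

The figures 6/5/3 indicate a seventh chord in first inversion.
In first inversion the root lies a sixth above the bass: a sixth above C in G major is A.
The chord tones are C, E, G, A, giving A minor seventh.

A minor seventh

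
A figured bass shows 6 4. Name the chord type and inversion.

triad, second inversion

Intervals of 6/4 above the bass form a triad; the bass is the fifth, so this is second inversion.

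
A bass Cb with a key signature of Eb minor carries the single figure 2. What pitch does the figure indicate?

Db

Counting 1 letter step above Cb lands on D; in Eb minor, that letter is Db.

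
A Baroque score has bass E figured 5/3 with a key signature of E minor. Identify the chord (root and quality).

The figures 5/3 indicate a triad in root position.
In root position the bass is the root, so the root is E.
The chord tones are E, G, B, giving E minor.

E minor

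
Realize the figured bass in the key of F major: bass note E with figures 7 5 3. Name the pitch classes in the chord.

A third above E in this key is G.
A fifth above E in this key is Bb.
A seventh above E in this key is D.
Together with the bass E, this spells E half-diminished seventh in root position.

E, G, Bb, D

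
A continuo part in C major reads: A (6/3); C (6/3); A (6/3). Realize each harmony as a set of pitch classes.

A, C, F | C, E, A | A, C, F

A (6/3): A, C, F.
C (6/3): C, E, A.
A (6/3): A, C, F.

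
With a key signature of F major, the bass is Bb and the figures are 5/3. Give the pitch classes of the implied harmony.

A third above Bb in this key is D.
A fifth above Bb in this key is F.
Together with the bass Bb, this spells Bb major in root position.

Bb, D, F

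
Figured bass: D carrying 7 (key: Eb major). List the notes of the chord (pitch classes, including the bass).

The written figures 7 are shorthand for 7/5/3: the 5/3 are implied.
A third above D in this key is F.
A fifth above D in this key is Ab.
A seventh above D in this key is C.
Together with the bass D, this spells D half-diminished seventh in root position.

D, F, Ab, C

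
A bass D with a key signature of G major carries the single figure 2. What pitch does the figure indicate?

E

Counting 1 letter step above D lands on E; in G major, that letter is E.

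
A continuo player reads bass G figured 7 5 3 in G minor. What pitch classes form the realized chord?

A third above G in this key is Bb.
A fifth above G in this key is D.
A seventh above G in this key is F.
Together with the bass G, this spells G minor seventh in root position.

G, Bb, D, F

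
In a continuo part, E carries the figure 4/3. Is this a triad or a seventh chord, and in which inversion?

seventh chord, second inversion

4/3 is shorthand for 6/4/3.
Intervals of 6/4/3 above the bass form a seventh chord; the bass is the fifth, so this is second inversion.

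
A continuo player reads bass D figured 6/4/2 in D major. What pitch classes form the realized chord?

D, E, G, B

A second above D in this key is E.
A fourth above D in this key is G.
A sixth above D in this key is B.
Together with the bass D, this spells E minor seventh in third inversion.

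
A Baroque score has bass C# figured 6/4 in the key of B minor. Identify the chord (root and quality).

The figures 6/4 indicate a triad in second inversion.
In second inversion the root lies a fourth above the bass: a fourth above C# in B minor is F#.
The chord tones are C#, F#, A, giving F# minor.

F# minor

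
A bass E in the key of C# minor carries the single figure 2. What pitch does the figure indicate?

F#

Counting 1 letter step above E lands on F; in C# minor, that letter is F#.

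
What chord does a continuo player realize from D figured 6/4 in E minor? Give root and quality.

G major

The figures 6/4 indicate a triad in second inversion.
In second inversion the root lies a fourth above the bass: a fourth above D in E minor is G.
The chord tones are D, G, B, giving G major.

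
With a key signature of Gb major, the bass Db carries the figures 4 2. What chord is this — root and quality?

The figures 4 2 indicate a seventh chord in third inversion.
In third inversion the root lies a second above the bass: a second above Db in Gb major is Eb.
The chord tones are Db, Eb, Gb, Bb, giving Eb minor seventh.

Eb minor seventh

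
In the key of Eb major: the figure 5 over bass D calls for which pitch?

Counting 4 letter steps above D lands on A; in Eb major, that letter is Ab.

Ab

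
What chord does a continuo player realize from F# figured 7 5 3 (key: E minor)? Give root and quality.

F# half-diminished seventh

The figures 7 5 3 indicate a seventh chord in root position.
In root position the bass is the root, so the root is F#.
The chord tones are F#, A, C, E, giving F# half-diminished seventh.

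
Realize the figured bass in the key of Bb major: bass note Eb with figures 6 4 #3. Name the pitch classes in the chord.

A third above Eb in this key is G, raised to G# by the sharp.
A fourth above Eb in this key is A.
A sixth above Eb in this key is C.

Eb, G#, A, C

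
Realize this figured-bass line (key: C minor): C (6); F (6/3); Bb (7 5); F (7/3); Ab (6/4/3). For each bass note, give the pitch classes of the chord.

C (6/3): C, Eb, Ab.
F (6/3): F, Ab, D.
Bb (7/5/3): Bb, D, F, Ab.
F (7/5/3): F, Ab, C, Eb.
Ab (6/4/3): Ab, C, D, F.

C, Eb, Ab | F, Ab, D | Bb, D, F, Ab | F, Ab, C, Eb | Ab, C, D, F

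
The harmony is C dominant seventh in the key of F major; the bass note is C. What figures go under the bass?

C is the root of C dominant seventh, so the chord is in root position.
A seventh chord in root position is figured 7/5/3, conventionally abbreviated 7.

7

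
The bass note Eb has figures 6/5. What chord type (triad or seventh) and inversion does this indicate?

6/5 is shorthand for 6/5/3.
Intervals of 6/5/3 above the bass form a seventh chord; the bass is the third, so this is first inversion.

seventh chord, first inversion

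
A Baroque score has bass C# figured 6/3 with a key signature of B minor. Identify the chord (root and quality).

A major

The figures 6/3 indicate a triad in first inversion.
In first inversion the root lies a sixth above the bass: a sixth above C# in B minor is A.
The chord tones are C#, E, A, giving A major.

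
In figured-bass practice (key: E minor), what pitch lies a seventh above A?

G

Counting 6 letter steps above A lands on G; in E minor, that letter is G.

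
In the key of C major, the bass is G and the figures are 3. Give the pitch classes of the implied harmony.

The written figures 3 are shorthand for 5/3: the 5 is implied.
A third above G in this key is B.
A fifth above G in this key is D.
Together with the bass G, this spells G major in root position.

G, B, D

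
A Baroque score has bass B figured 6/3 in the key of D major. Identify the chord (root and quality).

G major

The figures 6/3 indicate a triad in first inversion.
In first inversion the root lies a sixth above the bass: a sixth above B in D major is G.
The chord tones are B, D, G, giving G major.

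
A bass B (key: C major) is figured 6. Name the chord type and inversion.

6 is shorthand for 6/3.
Intervals of 6/3 above the bass form a triad; the bass is the third, so this is first inversion.

triad, first inversion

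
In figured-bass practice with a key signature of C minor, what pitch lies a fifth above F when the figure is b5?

Counting 4 letter steps above F lands on C; in C minor, that letter is C.
The b5 figure lowers it a semitone, giving Cb.

Cb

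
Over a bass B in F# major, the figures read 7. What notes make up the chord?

B, D#, F#, A#

The written figures 7 are shorthand for 7/5/3: the 5/3 are implied.
A third above B in this key is D#.
A fifth above B in this key is F#.
A seventh above B in this key is A#.
Together with the bass B, this spells B major seventh in root position.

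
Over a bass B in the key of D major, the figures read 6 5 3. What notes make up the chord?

B, D, F#, G

A third above B in this key is D.
A fifth above B in this key is F#.
A sixth above B in this key is G.
Together with the bass B, this spells G major seventh in first inversion.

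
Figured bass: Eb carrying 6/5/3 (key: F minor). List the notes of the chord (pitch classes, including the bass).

Eb, G, Bb, C

A third above Eb in this key is G.
A fifth above Eb in this key is Bb.
A sixth above Eb in this key is C.
Together with the bass Eb, this spells C minor seventh in first inversion.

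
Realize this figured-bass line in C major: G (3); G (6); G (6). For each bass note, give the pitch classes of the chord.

G, B, D | G, B, E | G, B, E

G (5/3): G, B, D.
G (6/3): G, B, E.
G (6/3): G, B, E.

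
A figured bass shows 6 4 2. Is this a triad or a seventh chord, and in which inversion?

seventh chord, third inversion

Intervals of 6/4/2 above the bass form a seventh chord; the bass is the seventh, so this is third inversion.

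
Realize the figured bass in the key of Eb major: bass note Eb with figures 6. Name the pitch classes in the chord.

The written figures 6 are shorthand for 6/3: the 3 is implied.
A third above Eb in this key is G.
A sixth above Eb in this key is C.
Together with the bass Eb, this spells C minor in first inversion.

Eb, G, C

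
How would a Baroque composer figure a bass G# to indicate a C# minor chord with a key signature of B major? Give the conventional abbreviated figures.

6/4

G# is the fifth of C# minor, so the chord is in second inversion.
A triad in second inversion is figured 6/4, conventionally abbreviated 6/4.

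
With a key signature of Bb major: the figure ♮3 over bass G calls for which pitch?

Counting 2 letter steps above G lands on B; in Bb major, that letter is Bb.
The ♮3 figure makes it natural, giving B.

B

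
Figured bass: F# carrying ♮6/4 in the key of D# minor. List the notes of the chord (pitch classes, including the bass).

A fourth above F# in this key is B.
A sixth above F# in this key is D#, made natural (D) by the ♮ figure.
Together with the bass F#, this spells B minor in second inversion.

F#, B, D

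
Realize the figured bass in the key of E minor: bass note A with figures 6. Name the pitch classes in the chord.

The written figures 6 are shorthand for 6/3: the 3 is implied.
A third above A in this key is C.
A sixth above A in this key is F#.
Together with the bass A, this spells F# diminished in first inversion.

A, C, F#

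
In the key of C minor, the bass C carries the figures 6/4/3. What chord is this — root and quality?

The figures 6/4/3 indicate a seventh chord in second inversion.
In second inversion the root lies a fourth above the bass: a fourth above C in C minor is F.
The chord tones are C, Eb, F, Ab, giving F minor seventh.

F minor seventh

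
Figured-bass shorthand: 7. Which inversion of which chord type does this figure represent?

7 is shorthand for 7/5/3.
Intervals of 7/5/3 above the bass form a seventh chord; the bass is the root, so this is root position.

seventh chord, root position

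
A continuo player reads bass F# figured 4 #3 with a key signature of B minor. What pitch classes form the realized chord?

F#, A#, B, D

The written figures 4 #3 are shorthand for 6/4/3: the 6 is implied.
A third above F# in this key is A, raised to A# by the sharp.
A fourth above F# in this key is B.
A sixth above F# in this key is D.
Together with the bass F#, this spells B minor-major seventh in second inversion.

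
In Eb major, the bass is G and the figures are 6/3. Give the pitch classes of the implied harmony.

A third above G in this key is Bb.
A sixth above G in this key is Eb.
Together with the bass G, this spells Eb major in first inversion.

G, Bb, Eb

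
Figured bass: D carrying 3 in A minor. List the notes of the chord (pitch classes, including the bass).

D, F, A

The written figures 3 are shorthand for 5/3: the 5 is implied.
A third above D in this key is F.
A fifth above D in this key is A.
Together with the bass D, this spells D minor in root position.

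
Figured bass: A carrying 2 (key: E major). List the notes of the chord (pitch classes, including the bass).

The written figures 2 are shorthand for 6/4/2: the 6/4 are implied.
A second above A in this key is B.
A fourth above A in this key is D#.
A sixth above A in this key is F#.
Together with the bass A, this spells B dominant seventh in third inversion.

A, B, D#, F#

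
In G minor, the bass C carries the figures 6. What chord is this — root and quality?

The figures 6 indicate a triad in first inversion.
In first inversion the root lies a sixth above the bass: a sixth above C in G minor is A.
The chord tones are C, Eb, A, giving A diminished.

A diminished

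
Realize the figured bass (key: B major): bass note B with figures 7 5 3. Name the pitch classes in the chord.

A third above B in this key is D#.
A fifth above B in this key is F#.
A seventh above B in this key is A#.
Together with the bass B, this spells B major seventh in root position.

B, D#, F#, A#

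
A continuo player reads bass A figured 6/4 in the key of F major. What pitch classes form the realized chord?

A, D, F

A fourth above A in this key is D.
A sixth above A in this key is F.
Together with the bass A, this spells D minor in second inversion.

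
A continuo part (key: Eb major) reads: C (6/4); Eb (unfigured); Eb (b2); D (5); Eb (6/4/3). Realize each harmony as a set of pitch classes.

C (6/4): C, F, Ab.
Eb (5/3): Eb, G, Bb.
Eb (6/4/b2): Eb, Fb, Ab, C.
D (5/3): D, F, Ab.
Eb (6/4/3): Eb, G, Ab, C.

C, F, Ab | Eb, G, Bb | Eb, Fb, Ab, C | D, F, Ab | Eb, G, Ab, C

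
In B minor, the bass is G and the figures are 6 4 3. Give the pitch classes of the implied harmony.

G, B, C#, E

A third above G in this key is B.
A fourth above G in this key is C#.
A sixth above G in this key is E.
Together with the bass G, this spells C# half-diminished seventh in second inversion.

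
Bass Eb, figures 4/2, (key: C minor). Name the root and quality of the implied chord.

F minor seventh

The figures 4/2 indicate a seventh chord in third inversion.
In third inversion the root lies a second above the bass: a second above Eb in C minor is F.
The chord tones are Eb, F, Ab, C, giving F minor seventh.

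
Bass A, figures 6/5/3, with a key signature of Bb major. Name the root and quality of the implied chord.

The figures 6/5/3 indicate a seventh chord in first inversion.
In first inversion the root lies a sixth above the bass: a sixth above A in Bb major is F.
The chord tones are A, C, Eb, F, giving F dominant seventh.

F dominant seventh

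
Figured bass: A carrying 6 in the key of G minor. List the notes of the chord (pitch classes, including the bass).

The written figures 6 are shorthand for 6/3: the 3 is implied.
A third above A in this key is C.
A sixth above A in this key is F.
Together with the bass A, this spells F major in first inversion.

A, C, F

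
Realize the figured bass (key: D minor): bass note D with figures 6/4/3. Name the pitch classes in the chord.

A third above D in this key is F.
A fourth above D in this key is G.
A sixth above D in this key is Bb.
Together with the bass D, this spells G minor seventh in second inversion.

D, F, G, Bb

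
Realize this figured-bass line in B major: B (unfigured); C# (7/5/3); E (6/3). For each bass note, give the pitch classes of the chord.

B, D#, F# | C#, E, G#, B | E, G#, C#

B (5/3): B, D#, F#.
C# (7/5/3): C#, E, G#, B.
E (6/3): E, G#, C#.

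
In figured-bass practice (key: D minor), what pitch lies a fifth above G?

Counting 4 letter steps above G lands on D; in D minor, that letter is D.

D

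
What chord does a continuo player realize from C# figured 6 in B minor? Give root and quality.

A major

The figures 6 indicate a triad in first inversion.
In first inversion the root lies a sixth above the bass: a sixth above C# in B minor is A.
The chord tones are C#, E, A, giving A major.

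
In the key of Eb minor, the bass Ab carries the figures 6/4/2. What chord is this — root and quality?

The figures 6/4/2 indicate a seventh chord in third inversion.
In third inversion the root lies a second above the bass: a second above Ab in Eb minor is Bb.
The chord tones are Ab, Bb, Db, F, giving Bb minor seventh.

Bb minor seventh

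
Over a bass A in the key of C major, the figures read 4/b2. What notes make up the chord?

A, Bb, D, F

The written figures 4/b2 are shorthand for 6/4/2: the 6 is implied.
A second above A in this key is B, lowered to Bb by the flat.
A fourth above A in this key is D.
A sixth above A in this key is F.
Together with the bass A, this spells Bb major seventh in third inversion.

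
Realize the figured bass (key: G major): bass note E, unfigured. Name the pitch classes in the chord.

An unfigured bass implies 5/3.
A third above E in this key is G.
A fifth above E in this key is B.
Together with the bass E, this spells E minor in root position.

E, G, B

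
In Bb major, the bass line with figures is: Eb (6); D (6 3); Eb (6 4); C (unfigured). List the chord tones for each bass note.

Eb (6/3): Eb, G, C.
D (6/3): D, F, Bb.
Eb (6/4): Eb, A, C.
C (5/3): C, Eb, G.

Eb, G, C | D, F, Bb | Eb, A, C | C, Eb, G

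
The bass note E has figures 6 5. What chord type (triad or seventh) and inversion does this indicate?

seventh chord, first inversion

6 5 is shorthand for 6/5/3.
Intervals of 6/5/3 above the bass form a seventh chord; the bass is the third, so this is first inversion.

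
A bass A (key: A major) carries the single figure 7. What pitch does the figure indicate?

Counting 6 letter steps above A lands on G; in A major, that letter is G#.

G#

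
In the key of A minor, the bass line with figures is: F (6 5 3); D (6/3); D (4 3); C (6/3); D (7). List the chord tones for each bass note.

F, A, C, D | D, F, B | D, F, G, B | C, E, A | D, F, A, C

F (6/5/3): F, A, C, D.
D (6/3): D, F, B.
D (6/4/3): D, F, G, B.
C (6/3): C, E, A.
D (7/5/3): D, F, A, C.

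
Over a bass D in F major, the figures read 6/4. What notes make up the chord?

D, G, Bb

A fourth above D in this key is G.
A sixth above D in this key is Bb.
Together with the bass D, this spells G minor in second inversion.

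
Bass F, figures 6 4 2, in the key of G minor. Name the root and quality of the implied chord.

The figures 6 4 2 indicate a seventh chord in third inversion.
In third inversion the root lies a second above the bass: a second above F in G minor is G.
The chord tones are F, G, Bb, D, giving G minor seventh.

G minor seventh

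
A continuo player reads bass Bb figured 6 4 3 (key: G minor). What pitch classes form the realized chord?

Bb, D, Eb, G

A third above Bb in this key is D.
A fourth above Bb in this key is Eb.
A sixth above Bb in this key is G.
Together with the bass Bb, this spells Eb major seventh in second inversion.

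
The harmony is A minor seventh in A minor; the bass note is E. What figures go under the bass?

E is the fifth of A minor seventh, so the chord is in second inversion.
A seventh chord in second inversion is figured 6/4/3, conventionally abbreviated 4/3.

4/3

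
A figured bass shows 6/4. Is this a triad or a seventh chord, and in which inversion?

triad, second inversion

Intervals of 6/4 above the bass form a triad; the bass is the fifth, so this is second inversion.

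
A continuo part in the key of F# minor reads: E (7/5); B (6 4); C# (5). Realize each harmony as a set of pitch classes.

E (7/5/3): E, G#, B, D.
B (6/4): B, E, G#.
C# (5/3): C#, E, G#.

E, G#, B, D | B, E, G# | C#, E, G#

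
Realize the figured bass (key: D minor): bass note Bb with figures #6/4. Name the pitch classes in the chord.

Bb, E, G#

A fourth above Bb in this key is E.
A sixth above Bb in this key is G, raised to G# by the sharp.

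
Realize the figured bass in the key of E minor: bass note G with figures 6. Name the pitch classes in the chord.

G, B, E

The written figures 6 are shorthand for 6/3: the 3 is implied.
A third above G in this key is B.
A sixth above G in this key is E.
Together with the bass G, this spells E minor in first inversion.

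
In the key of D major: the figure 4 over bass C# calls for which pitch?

F#

Counting 3 letter steps above C# lands on F; in D major, that letter is F#.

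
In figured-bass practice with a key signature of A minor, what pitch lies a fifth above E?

B

Counting 4 letter steps above E lands on B; in A minor, that letter is B.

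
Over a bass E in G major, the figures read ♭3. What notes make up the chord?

E, Gb, B

The written figures ♭3 are shorthand for 5/3: the 5 is implied.
A third above E in this key is G, lowered to Gb by the flat.
A fifth above E in this key is B.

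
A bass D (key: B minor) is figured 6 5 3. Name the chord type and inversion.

Intervals of 6/5/3 above the bass form a seventh chord; the bass is the third, so this is first inversion.

seventh chord, first inversion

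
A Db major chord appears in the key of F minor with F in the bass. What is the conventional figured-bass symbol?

6

F is the third of Db major, so the chord is in first inversion.
A triad in first inversion is figured 6/3, conventionally abbreviated 6.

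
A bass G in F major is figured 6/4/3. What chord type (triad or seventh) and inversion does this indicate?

seventh chord, second inversion

Intervals of 6/4/3 above the bass form a seventh chord; the bass is the fifth, so this is second inversion.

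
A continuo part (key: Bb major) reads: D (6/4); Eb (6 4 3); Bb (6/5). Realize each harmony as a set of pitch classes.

D, G, Bb | Eb, G, A, C | Bb, D, F, G

D (6/4): D, G, Bb.
Eb (6/4/3): Eb, G, A, C.
Bb (6/5/3): Bb, D, F, G.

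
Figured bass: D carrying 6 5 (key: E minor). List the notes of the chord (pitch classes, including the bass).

The written figures 6 5 are shorthand for 6/5/3: the 3 is implied.
A third above D in this key is F#.
A fifth above D in this key is A.
A sixth above D in this key is B.
Together with the bass D, this spells B minor seventh in first inversion.

D, F#, A, B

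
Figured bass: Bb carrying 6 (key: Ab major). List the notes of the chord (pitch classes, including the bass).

Bb, Db, G

The written figures 6 are shorthand for 6/3: the 3 is implied.
A third above Bb in this key is Db.
A sixth above Bb in this key is G.
Together with the bass Bb, this spells G diminished in first inversion.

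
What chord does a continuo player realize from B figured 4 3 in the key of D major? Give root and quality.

The figures 4 3 indicate a seventh chord in second inversion.
In second inversion the root lies a fourth above the bass: a fourth above B in D major is E.
The chord tones are B, D, E, G, giving E minor seventh.

E minor seventh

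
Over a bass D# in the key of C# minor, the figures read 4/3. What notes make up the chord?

D#, F#, G#, B

The written figures 4/3 are shorthand for 6/4/3: the 6 is implied.
A third above D# in this key is F#.
A fourth above D# in this key is G#.
A sixth above D# in this key is B.
Together with the bass D#, this spells G# minor seventh in second inversion.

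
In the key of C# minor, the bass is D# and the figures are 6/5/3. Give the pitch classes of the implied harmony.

A third above D# in this key is F#.
A fifth above D# in this key is A.
A sixth above D# in this key is B.
Together with the bass D#, this spells B dominant seventh in first inversion.

D#, F#, A, B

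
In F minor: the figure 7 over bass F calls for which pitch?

Eb

Counting 6 letter steps above F lands on E; in F minor, that letter is Eb.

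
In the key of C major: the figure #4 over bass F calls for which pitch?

B#

Counting 3 letter steps above F lands on B; in C major, that letter is B.
The #4 figure raises it a semitone, giving B#.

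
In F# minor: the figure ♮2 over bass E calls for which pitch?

F

Counting 1 letter step above E lands on F; in F# minor, that letter is F#.
The ♮2 figure makes it natural, giving F.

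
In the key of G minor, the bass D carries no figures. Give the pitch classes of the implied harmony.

An unfigured bass implies 5/3.
A third above D in this key is F.
A fifth above D in this key is A.
Together with the bass D, this spells D minor in root position.

D, F, A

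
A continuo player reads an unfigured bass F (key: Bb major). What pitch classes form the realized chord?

F, A, C

An unfigured bass implies 5/3.
A third above F in this key is A.
A fifth above F in this key is C.
Together with the bass F, this spells F major in root position.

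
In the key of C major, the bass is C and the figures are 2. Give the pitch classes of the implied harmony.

C, D, F, A

The written figures 2 are shorthand for 6/4/2: the 6/4 are implied.
A second above C in this key is D.
A fourth above C in this key is F.
A sixth above C in this key is A.
Together with the bass C, this spells D minor seventh in third inversion.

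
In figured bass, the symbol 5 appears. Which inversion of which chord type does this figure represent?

5 is shorthand for 5/3.
Intervals of 5/3 above the bass form a triad; the bass is the root, so this is root position.

triad, root position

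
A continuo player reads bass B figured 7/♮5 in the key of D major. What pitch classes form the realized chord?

The written figures 7/♮5 are shorthand for 7/5/3: the 3 is implied.
A third above B in this key is D.
A fifth above B in this key is F#, made natural (F) by the ♮ figure.
A seventh above B in this key is A.
Together with the bass B, this spells B half-diminished seventh in root position.

B, D, F, A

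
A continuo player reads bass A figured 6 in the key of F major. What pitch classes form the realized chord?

The written figures 6 are shorthand for 6/3: the 3 is implied.
A third above A in this key is C.
A sixth above A in this key is F.
Together with the bass A, this spells F major in first inversion.

A, C, F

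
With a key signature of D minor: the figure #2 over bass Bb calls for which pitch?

Counting 1 letter step above Bb lands on C; in D minor, that letter is C.
The #2 figure raises it a semitone, giving C#.

C#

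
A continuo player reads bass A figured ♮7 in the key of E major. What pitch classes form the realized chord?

A, C#, E, G

The written figures ♮7 are shorthand for 7/5/3: the 5/3 are implied.
A third above A in this key is C#.
A fifth above A in this key is E.
A seventh above A in this key is G#, made natural (G) by the ♮ figure.
Together with the bass A, this spells A dominant seventh in root position.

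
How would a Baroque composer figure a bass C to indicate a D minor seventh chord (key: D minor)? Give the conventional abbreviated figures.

C is the seventh of D minor seventh, so the chord is in third inversion.
A seventh chord in third inversion is figured 6/4/2, conventionally abbreviated 4/2.

4/2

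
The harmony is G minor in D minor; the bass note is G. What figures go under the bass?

no figures

G is the root of G minor, so the chord is in root position.
A triad in root position is figured 5/3, conventionally abbreviated (no figures — root-position triad).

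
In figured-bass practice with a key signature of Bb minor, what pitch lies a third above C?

Counting 2 letter steps above C lands on E; in Bb minor, that letter is Eb.

Eb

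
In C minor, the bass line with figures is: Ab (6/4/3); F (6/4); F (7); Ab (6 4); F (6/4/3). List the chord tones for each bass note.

Ab, C, D, F | F, Bb, D | F, Ab, C, Eb | Ab, D, F | F, Ab, Bb, D

Ab (6/4/3): Ab, C, D, F.
F (6/4): F, Bb, D.
F (7/5/3): F, Ab, C, Eb.
Ab (6/4): Ab, D, F.
F (6/4/3): F, Ab, Bb, D.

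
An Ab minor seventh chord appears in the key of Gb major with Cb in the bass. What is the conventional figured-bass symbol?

6/5

Cb is the third of Ab minor seventh, so the chord is in first inversion.
A seventh chord in first inversion is figured 6/5/3, conventionally abbreviated 6/5.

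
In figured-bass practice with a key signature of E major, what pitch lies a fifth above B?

F#

Counting 4 letter steps above B lands on F; in E major, that letter is F#.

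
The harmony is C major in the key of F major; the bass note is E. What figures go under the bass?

E is the third of C major, so the chord is in first inversion.
A triad in first inversion is figured 6/3, conventionally abbreviated 6.

6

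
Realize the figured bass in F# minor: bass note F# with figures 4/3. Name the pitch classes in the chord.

F#, A, B, D

The written figures 4/3 are shorthand for 6/4/3: the 6 is implied.
A third above F# in this key is A.
A fourth above F# in this key is B.
A sixth above F# in this key is D.
Together with the bass F#, this spells B minor seventh in second inversion.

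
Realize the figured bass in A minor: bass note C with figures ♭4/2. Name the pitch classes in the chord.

The written figures ♭4/2 are shorthand for 6/4/2: the 6 is implied.
A second above C in this key is D.
A fourth above C in this key is F, lowered to Fb by the flat.
A sixth above C in this key is A.

C, D, Fb, A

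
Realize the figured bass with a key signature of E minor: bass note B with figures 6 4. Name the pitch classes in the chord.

A fourth above B in this key is E.
A sixth above B in this key is G.
Together with the bass B, this spells E minor in second inversion.

B, E, G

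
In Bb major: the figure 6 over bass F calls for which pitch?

Counting 5 letter steps above F lands on D; in Bb major, that letter is D.

D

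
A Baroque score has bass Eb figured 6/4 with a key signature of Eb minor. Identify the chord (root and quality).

Ab minor

The figures 6/4 indicate a triad in second inversion.
In second inversion the root lies a fourth above the bass: a fourth above Eb in Eb minor is Ab.
The chord tones are Eb, Ab, Cb, giving Ab minor.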